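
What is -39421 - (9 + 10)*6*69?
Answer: -47287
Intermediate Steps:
-39421 - (9 + 10)*6*69 = -39421 - 19*6*69 = -39421 - 114*69 = -39421 - 1*7866 = -39421 - 7866 = -47287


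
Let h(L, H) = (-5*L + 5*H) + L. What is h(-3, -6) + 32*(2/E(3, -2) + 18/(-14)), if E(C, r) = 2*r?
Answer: -526/7 ≈ -75.143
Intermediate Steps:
h(L, H) = -4*L + 5*H
h(-3, -6) + 32*(2/E(3, -2) + 18/(-14)) = (-4*(-3) + 5*(-6)) + 32*(2/((2*(-2))) + 18/(-14)) = (12 - 30) + 32*(2/(-4) + 18*(-1/14)) = -18 + 32*(2*(-1/4) - 9/7) = -18 + 32*(-1/2 - 9/7) = -18 + 32*(-25/14) = -18 - 400/7 = -526/7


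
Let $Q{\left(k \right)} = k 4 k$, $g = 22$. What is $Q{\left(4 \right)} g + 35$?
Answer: $1443$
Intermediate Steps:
$Q{\left(k \right)} = 4 k^{2}$ ($Q{\left(k \right)} = 4 k k = 4 k^{2}$)
$Q{\left(4 \right)} g + 35 = 4 \cdot 4^{2} \cdot 22 + 35 = 4 \cdot 16 \cdot 22 + 35 = 64 \cdot 22 + 35 = 1408 + 35 = 1443$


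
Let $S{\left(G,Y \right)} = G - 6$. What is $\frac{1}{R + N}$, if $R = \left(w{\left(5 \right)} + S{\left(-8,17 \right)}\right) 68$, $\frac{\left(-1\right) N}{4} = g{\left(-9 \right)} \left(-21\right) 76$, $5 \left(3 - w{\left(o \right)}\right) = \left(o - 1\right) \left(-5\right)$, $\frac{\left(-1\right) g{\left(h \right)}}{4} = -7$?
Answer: $\frac{1}{178276} \approx 5.6093 \cdot 10^{-6}$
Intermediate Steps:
$g{\left(h \right)} = 28$ ($g{\left(h \right)} = \left(-4\right) \left(-7\right) = 28$)
$w{\left(o \right)} = 2 + o$ ($w{\left(o \right)} = 3 - \frac{\left(o - 1\right) \left(-5\right)}{5} = 3 - \frac{\left(-1 + o\right) \left(-5\right)}{5} = 3 - \frac{5 - 5 o}{5} = 3 + \left(-1 + o\right) = 2 + o$)
$S{\left(G,Y \right)} = -6 + G$ ($S{\left(G,Y \right)} = G - 6 = -6 + G$)
$N = 178752$ ($N = - 4 \cdot 28 \left(-21\right) 76 = - 4 \left(\left(-588\right) 76\right) = \left(-4\right) \left(-44688\right) = 178752$)
$R = -476$ ($R = \left(\left(2 + 5\right) - 14\right) 68 = \left(7 - 14\right) 68 = \left(-7\right) 68 = -476$)
$\frac{1}{R + N} = \frac{1}{-476 + 178752} = \frac{1}{178276}$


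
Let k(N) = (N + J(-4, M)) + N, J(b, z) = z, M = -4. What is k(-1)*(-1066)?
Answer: 6396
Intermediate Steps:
k(N) = -4 + 2*N (k(N) = (N - 4) + N = (-4 + N) + N = -4 + 2*N)
k(-1)*(-1066) = (-4 + 2*(-1))*(-1066) = (-4 - 2)*(-1066) = -6*(-1066) = 6396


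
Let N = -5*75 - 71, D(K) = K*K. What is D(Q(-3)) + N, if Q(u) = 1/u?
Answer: -4013/9 ≈ -445.89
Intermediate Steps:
Q(u) = 1/u
D(K) = K**2
N = -446 (N = -375 - 71 = -446)
D(Q(-3)) + N = (1/(-3))**2 - 446 = (-1/3)**2 - 446 = 1/9 - 446 = -4013/9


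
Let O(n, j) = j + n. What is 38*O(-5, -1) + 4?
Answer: -224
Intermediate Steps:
38*O(-5, -1) + 4 = 38*(-1 - 5) + 4 = 38*(-6) + 4 = -228 + 4 = -224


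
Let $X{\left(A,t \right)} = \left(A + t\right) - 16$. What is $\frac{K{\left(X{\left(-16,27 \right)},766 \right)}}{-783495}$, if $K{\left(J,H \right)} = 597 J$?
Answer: $\frac{199}{52233} \approx 0.0038099$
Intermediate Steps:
$X{\left(A,t \right)} = -16 + A + t$
$\frac{K{\left(X{\left(-16,27 \right)},766 \right)}}{-783495} = \frac{597 \left(-16 - 16 + 27\right)}{-783495} = 597 \left(-5\right) \left(- \frac{1}{783495}\right) = \left(-2985\right) \left(- \frac{1}{783495}\right) = \frac{199}{52233}$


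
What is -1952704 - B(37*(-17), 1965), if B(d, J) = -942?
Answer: -1951762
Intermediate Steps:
-1952704 - B(37*(-17), 1965) = -1952704 - 1*(-942) = -1952704 + 942 = -1951762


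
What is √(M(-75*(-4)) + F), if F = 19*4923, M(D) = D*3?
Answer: 3*√10493 ≈ 307.31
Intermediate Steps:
M(D) = 3*D
F = 93537
√(M(-75*(-4)) + F) = √(3*(-75*(-4)) + 93537) = √(3*300 + 93537) = √(900 + 93537) = √94437 = 3*√10493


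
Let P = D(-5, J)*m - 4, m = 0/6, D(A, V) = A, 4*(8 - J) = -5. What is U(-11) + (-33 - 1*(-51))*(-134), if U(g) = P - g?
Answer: -2405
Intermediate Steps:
J = 37/4 (J = 8 - ¼*(-5) = 8 + 5/4 = 37/4 ≈ 9.2500)
m = 0 (m = 0*(⅙) = 0)
P = -4 (P = -5*0 - 4 = 0 - 4 = -4)
U(g) = -4 - g
U(-11) + (-33 - 1*(-51))*(-134) = (-4 - 1*(-11)) + (-33 - 1*(-51))*(-134) = (-4 + 11) + (-33 + 51)*(-134) = 7 + 18*(-134) = 7 - 2412 = -2405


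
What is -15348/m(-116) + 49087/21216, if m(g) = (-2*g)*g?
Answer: 51457891/17842656 ≈ 2.8840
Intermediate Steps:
m(g) = -2*g²
-15348/m(-116) + 49087/21216 = -15348/((-2*(-116)²)) + 49087/21216 = -15348/((-2*13456)) + 49087*(1/21216) = -15348/(-26912) + 49087/21216 = -15348*(-1/26912) + 49087/21216 = 3837/6728 + 49087/21216 = 51457891/17842656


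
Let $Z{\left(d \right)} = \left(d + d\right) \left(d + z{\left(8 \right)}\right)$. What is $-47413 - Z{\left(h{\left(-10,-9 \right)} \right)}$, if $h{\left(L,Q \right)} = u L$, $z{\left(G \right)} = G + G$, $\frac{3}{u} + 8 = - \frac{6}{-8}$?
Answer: $- \frac{40014493}{841} \approx -47580.0$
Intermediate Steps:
$u = - \frac{12}{29}$ ($u = \frac{3}{-8 - \frac{6}{-8}} = \frac{3}{-8 - - \frac{3}{4}} = \frac{3}{-8 + \frac{3}{4}} = \frac{3}{- \frac{29}{4}} = 3 \left(- \frac{4}{29}\right) = - \frac{12}{29} \approx -0.41379$)
$z{\left(G \right)} = 2 G$
$h{\left(L,Q \right)} = - \frac{12 L}{29}$
$Z{\left(d \right)} = 2 d \left(16 + d\right)$ ($Z{\left(d \right)} = \left(d + d\right) \left(d + 2 \cdot 8\right) = 2 d \left(d + 16\right) = 2 d \left(16 + d\right)$)
$-47413 - Z{\left(h{\left(-10,-9 \right)} \right)} = -47413 - 2 \left(\left(- \frac{12}{29}\right) \left(-10\right)\right) \left(16 - - \frac{120}{29}\right) = -47413 - 2 \cdot \frac{120}{29} \left(16 + \frac{120}{29}\right) = -47413 - 2 \cdot \frac{120}{29} \cdot \frac{584}{29} = -47413 - \frac{140160}{841} = - \frac{40014493}{841}$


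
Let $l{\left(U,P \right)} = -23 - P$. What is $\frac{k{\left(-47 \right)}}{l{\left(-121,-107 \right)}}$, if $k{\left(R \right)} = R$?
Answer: $- \frac{47}{84} \approx -0.55952$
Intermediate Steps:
$\frac{k{\left(-47 \right)}}{l{\left(-121,-107 \right)}} = - \frac{47}{-23 - -107} = - \frac{47}{-23 + 107} = - \frac{47}{84}$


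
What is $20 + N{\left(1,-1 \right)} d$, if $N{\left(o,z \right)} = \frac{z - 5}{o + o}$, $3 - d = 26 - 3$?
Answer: $80$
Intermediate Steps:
$d = -20$ ($d = 3 - \left(26 - 3\right) = 3 - 23 = -20$)
$N{\left(o,z \right)} = \frac{-5 + z}{2 o}$
$20 + N{\left(1,-1 \right)} d = 20 + \frac{-5 - 1}{2 \cdot 1} \left(-20\right) = 20 + \frac{1}{2} \cdot 1 \left(-6\right) \left(-20\right) = 20 - -60 = 20 + 60 = 80$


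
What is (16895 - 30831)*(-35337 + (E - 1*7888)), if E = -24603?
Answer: 945251008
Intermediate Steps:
(16895 - 30831)*(-35337 + (E - 1*7888)) = (16895 - 30831)*(-35337 + (-24603 - 1*7888)) = -13936*(-35337 + (-24603 - 7888)) = -13936*(-35337 - 32491) = -13936*(-67828) = 945251008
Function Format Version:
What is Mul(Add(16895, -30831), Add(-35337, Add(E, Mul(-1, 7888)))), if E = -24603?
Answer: 945251008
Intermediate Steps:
Mul(Add(16895, -30831), Add(-35337, Add(E, Mul(-1, 7888)))) = Mul(Add(16895, -30831), Add(-35337, Add(-24603, Mul(-1, 7888)))) = Mul(-13936, Add(-35337, Add(-24603, -7888))) = Mul(-13936, Add(-35337, -32491)) = Mul(-13936, -67828) = 945251008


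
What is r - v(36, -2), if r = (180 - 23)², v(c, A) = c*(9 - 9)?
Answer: 24649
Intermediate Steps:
v(c, A) = 0 (v(c, A) = c*0 = 0)
r = 24649 (r = 157² = 24649)
r - v(36, -2) = 24649 - 1*0 = 24649 + 0 = 24649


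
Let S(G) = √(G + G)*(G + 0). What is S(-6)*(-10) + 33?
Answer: 33 + 120*I*√3 ≈ 33.0 + 207.85*I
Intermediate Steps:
S(G) = √2*G^(3/2) (S(G) = √(2*G)*G = (√2*√G)*G = √2*G^(3/2))
S(-6)*(-10) + 33 = (√2*(-6)^(3/2))*(-10) + 33 = (√2*(-6*I*√6))*(-10) + 33 = -12*I*√3*(-10) + 33 = 120*I*√3 + 33 = 33 + 120*I*√3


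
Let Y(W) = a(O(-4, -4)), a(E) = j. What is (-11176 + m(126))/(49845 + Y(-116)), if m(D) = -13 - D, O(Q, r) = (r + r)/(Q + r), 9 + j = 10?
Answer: -11315/49846 ≈ -0.22700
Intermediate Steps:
j = 1 (j = -9 + 10 = 1)
O(Q, r) = 2*r/(Q + r) (O(Q, r) = (2*r)/(Q + r) = 2*r/(Q + r))
a(E) = 1
Y(W) = 1
(-11176 + m(126))/(49845 + Y(-116)) = (-11176 + (-13 - 1*126))/(49845 + 1) = (-11176 + (-13 - 126))/49846 = (-11176 - 139)*(1/49846) = -11315*1/49846 = -11315/49846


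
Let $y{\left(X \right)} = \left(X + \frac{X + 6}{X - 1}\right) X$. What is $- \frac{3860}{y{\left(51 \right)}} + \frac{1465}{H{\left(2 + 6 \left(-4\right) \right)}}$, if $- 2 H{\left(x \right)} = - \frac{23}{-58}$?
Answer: $- \frac{22599151580}{3058011} \approx -7390.1$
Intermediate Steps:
$H{\left(x \right)} = - \frac{23}{116}$ ($H{\left(x \right)} = - \frac{\left(-23\right) \frac{1}{-58}}{2} = - \frac{\left(-23\right) \left(- \frac{1}{58}\right)}{2} = \left(- \frac{1}{2}\right) \frac{23}{58} = - \frac{23}{116}$)
$y{\left(X \right)} = X \left(X + \frac{6 + X}{-1 + X}\right)$ ($y{\left(X \right)} = \left(X + \frac{6 + X}{-1 + X}\right) X = X \left(X + \frac{6 + X}{-1 + X}\right)$)
$- \frac{3860}{y{\left(51 \right)}} + \frac{1465}{H{\left(2 + 6 \left(-4\right) \right)}} = - \frac{3860}{51 \frac{1}{-1 + 51} \left(6 + 51^{2}\right)} + \frac{1465}{- \frac{23}{116}} = - \frac{3860}{51 \cdot \frac{1}{50} \left(6 + 2601\right)} + 1465 \left(- \frac{116}{23}\right) = - \frac{3860}{51 \cdot \frac{1}{50} \cdot 2607} - \frac{169940}{23} = - \frac{3860}{\frac{132957}{50}} - \frac{169940}{23} = \left(-3860\right) \frac{50}{132957} - \frac{169940}{23} = - \frac{193000}{132957} - \frac{169940}{23} = - \frac{22599151580}{3058011}$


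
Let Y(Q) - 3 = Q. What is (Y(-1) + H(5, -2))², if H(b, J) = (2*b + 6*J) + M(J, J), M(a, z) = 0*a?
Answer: 0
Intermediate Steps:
Y(Q) = 3 + Q
M(a, z) = 0
H(b, J) = 2*b + 6*J (H(b, J) = (2*b + 6*J) + 0 = 2*b + 6*J)
(Y(-1) + H(5, -2))² = ((3 - 1) + (2*5 + 6*(-2)))² = (2 + (10 - 12))² = (2 - 2)² = 0² = 0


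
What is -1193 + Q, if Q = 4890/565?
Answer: -133831/113 ≈ -1184.3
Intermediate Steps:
Q = 978/113 (Q = 4890*(1/565) = 978/113 ≈ 8.6549)
-1193 + Q = -1193 + 978/113 = -133831/113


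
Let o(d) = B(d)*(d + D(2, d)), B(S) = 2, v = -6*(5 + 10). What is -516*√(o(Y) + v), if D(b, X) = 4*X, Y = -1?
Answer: -5160*I ≈ -5160.0*I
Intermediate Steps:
v = -90 (v = -6*15 = -90)
o(d) = 10*d (o(d) = 2*(d + 4*d) = 2*(5*d) = 10*d)
-516*√(o(Y) + v) = -516*√(10*(-1) - 90) = -516*√(-10 - 90) = -5160*I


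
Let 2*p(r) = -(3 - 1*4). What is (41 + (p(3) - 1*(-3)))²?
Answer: 7921/4 ≈ 1980.3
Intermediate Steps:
p(r) = ½ (p(r) = (-(3 - 1*4))/2 = (-(3 - 4))/2 = (-1*(-1))/2 = (½)*1 = ½)
(41 + (p(3) - 1*(-3)))² = (41 + (½ - 1*(-3)))² = (41 + (½ + 3))² = (41 + 7/2)² = (89/2)² = 7921/4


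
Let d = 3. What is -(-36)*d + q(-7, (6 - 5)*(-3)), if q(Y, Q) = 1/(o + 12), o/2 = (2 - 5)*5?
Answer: 1943/18 ≈ 107.94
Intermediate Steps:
o = -30 (o = 2*((2 - 5)*5) = 2*(-3*5) = 2*(-15) = -30)
q(Y, Q) = -1/18 (q(Y, Q) = 1/(-30 + 12) = 1/(-18) = -1/18)
-(-36)*d + q(-7, (6 - 5)*(-3)) = -(-36)*3 - 1/18 = -12*(-9) - 1/18 = 108 - 1/18 = 1943/18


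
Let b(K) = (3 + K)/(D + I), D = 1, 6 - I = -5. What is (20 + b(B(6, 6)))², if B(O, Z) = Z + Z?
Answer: 7225/16 ≈ 451.56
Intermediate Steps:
I = 11 (I = 6 - 1*(-5) = 6 + 5 = 11)
B(O, Z) = 2*Z
b(K) = ¼ + K/12 (b(K) = (3 + K)/(1 + 11) = (3 + K)/12 = (3 + K)*(1/12) = ¼ + K/12)
(20 + b(B(6, 6)))² = (20 + (¼ + (2*6)/12))² = (20 + (¼ + (1/12)*12))² = (20 + (¼ + 1))² = (20 + 5/4)² = (85/4)² = 7225/16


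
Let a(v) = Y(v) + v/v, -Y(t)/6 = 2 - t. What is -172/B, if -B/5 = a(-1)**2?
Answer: 172/1445 ≈ 0.11903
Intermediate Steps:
Y(t) = -12 + 6*t (Y(t) = -6*(2 - t) = -12 + 6*t)
a(v) = -11 + 6*v (a(v) = (-12 + 6*v) + v/v = (-12 + 6*v) + 1 = -11 + 6*v)
B = -1445 (B = -5*(-11 + 6*(-1))**2 = -5*(-11 - 6)**2 = -5*(-17)**2 = -5*289 = -1445)
-172/B = -172/(-1445) = -172*(-1/1445) = 172/1445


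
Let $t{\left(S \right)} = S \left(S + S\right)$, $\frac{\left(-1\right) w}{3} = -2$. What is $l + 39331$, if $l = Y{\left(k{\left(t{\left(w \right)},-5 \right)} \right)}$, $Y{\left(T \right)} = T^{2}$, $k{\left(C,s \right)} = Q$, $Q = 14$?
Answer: $39527$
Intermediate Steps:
$w = 6$ ($w = \left(-3\right) \left(-2\right) = 6$)
$t{\left(S \right)} = 2 S^{2}$ ($t{\left(S \right)} = S 2 S = 2 S^{2}$)
$k{\left(C,s \right)} = 14$
$l = 196$ ($l = 14^{2} = 196$)
$l + 39331 = 196 + 39331 = 39527$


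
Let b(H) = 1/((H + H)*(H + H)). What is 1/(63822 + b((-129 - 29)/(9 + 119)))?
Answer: 6241/398314126 ≈ 1.5669e-5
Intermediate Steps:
b(H) = 1/(4*H²) (b(H) = 1/((2*H)*(2*H)) = 1/(4*H²))
1/(63822 + b((-129 - 29)/(9 + 119))) = 1/(63822 + 1/(4*((-129 - 29)/(9 + 119))²)) = 1/(63822 + 1/(4*(-158/128)²)) = 1/(63822 + 1/(4*(-158*1/128)²)) = 1/(63822 + 1/(4*(-79/64)²)) = 1/(63822 + (¼)*(4096/6241)) = 1/(63822 + 1024/6241) = 1/(398314126/6241) = 6241/398314126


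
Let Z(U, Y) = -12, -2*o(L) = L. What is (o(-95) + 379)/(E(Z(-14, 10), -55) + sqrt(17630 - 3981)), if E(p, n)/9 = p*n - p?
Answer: 2579472/36564655 - 853*sqrt(13649)/73129310 ≈ 0.069183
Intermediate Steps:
o(L) = -L/2
E(p, n) = -9*p + 9*n*p (E(p, n) = 9*(p*n - p) = 9*(n*p - p) = 9*(-p + n*p) = -9*p + 9*n*p)
(o(-95) + 379)/(E(Z(-14, 10), -55) + sqrt(17630 - 3981)) = (-1/2*(-95) + 379)/(9*(-12)*(-1 - 55) + sqrt(17630 - 3981)) = (95/2 + 379)/(9*(-12)*(-56) + sqrt(13649)) = 853/(2*(6048 + sqrt(13649)))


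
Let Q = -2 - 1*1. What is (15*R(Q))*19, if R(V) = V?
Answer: -855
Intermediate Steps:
Q = -3 (Q = -2 - 1 = -3)
(15*R(Q))*19 = (15*(-3))*19 = -45*19 = -855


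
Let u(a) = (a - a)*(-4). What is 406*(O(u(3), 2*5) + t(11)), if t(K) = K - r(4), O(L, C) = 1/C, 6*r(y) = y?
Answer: 63539/15 ≈ 4235.9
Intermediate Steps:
r(y) = y/6
u(a) = 0 (u(a) = 0*(-4) = 0)
t(K) = -2/3 + K (t(K) = K - 4/6 = K - 1*2/3 = K - 2/3 = -2/3 + K)
406*(O(u(3), 2*5) + t(11)) = 406*(1/(2*5) + (-2/3 + 11)) = 406*(1/10 + 31/3) = 406*(313/30) = 63539/15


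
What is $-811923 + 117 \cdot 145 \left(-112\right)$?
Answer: $-2712003$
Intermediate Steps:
$-811923 + 117 \cdot 145 \left(-112\right) = -811923 + 16965 \left(-112\right) = -811923 - 1900080 = -2712003$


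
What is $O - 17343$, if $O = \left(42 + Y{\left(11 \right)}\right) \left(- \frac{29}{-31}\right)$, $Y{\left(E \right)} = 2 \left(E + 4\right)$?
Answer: $- \frac{535545}{31} \approx -17276.0$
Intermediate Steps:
$Y{\left(E \right)} = 8 + 2 E$ ($Y{\left(E \right)} = 2 \left(4 + E\right) = 8 + 2 E$)
$O = \frac{2088}{31}$ ($O = \left(42 + \left(8 + 2 \cdot 11\right)\right) \left(- \frac{29}{-31}\right) = \left(42 + \left(8 + 22\right)\right) \left(\left(-29\right) \left(- \frac{1}{31}\right)\right) = \left(42 + 30\right) \frac{29}{31} = 72 \cdot \frac{29}{31} = \frac{2088}{31} \approx 67.355$)
$O - 17343 = \frac{2088}{31} - 17343 = - \frac{535545}{31}$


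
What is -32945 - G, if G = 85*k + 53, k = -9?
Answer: -32233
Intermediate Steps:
G = -712 (G = 85*(-9) + 53 = -765 + 53 = -712)
-32945 - G = -32945 - 1*(-712) = -32945 + 712 = -32233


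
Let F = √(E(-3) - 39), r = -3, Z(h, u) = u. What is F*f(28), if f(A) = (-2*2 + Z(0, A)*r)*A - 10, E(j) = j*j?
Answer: -2474*I*√30 ≈ -13551.0*I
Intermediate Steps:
E(j) = j²
F = I*√30 (F = √((-3)² - 39) = √(9 - 39) = √(-30) = I*√30 ≈ 5.4772*I)
f(A) = -10 + A*(-4 - 3*A) (f(A) = (-2*2 + A*(-3))*A - 10 = (-4 - 3*A)*A - 10 = A*(-4 - 3*A) - 10 = -10 + A*(-4 - 3*A))
F*f(28) = (I*√30)*(-10 - 4*28 - 3*28²) = (I*√30)*(-10 - 112 - 3*784) = (I*√30)*(-10 - 112 - 2352) = (I*√30)*(-2474) = -2474*I*√30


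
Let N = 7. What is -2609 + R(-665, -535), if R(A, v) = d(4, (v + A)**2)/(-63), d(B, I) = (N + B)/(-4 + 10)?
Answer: -986213/378 ≈ -2609.0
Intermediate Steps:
d(B, I) = 7/6 + B/6 (d(B, I) = (7 + B)/(-4 + 10) = (7 + B)/6 = (7 + B)*(1/6) = 7/6 + B/6)
R(A, v) = -11/378 (R(A, v) = (7/6 + (1/6)*4)/(-63) = (7/6 + 2/3)*(-1/63) = (11/6)*(-1/63) = -11/378)
-2609 + R(-665, -535) = -2609 - 11/378 = -986213/378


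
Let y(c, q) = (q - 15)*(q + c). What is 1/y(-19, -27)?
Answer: 1/1932 ≈ 0.00051760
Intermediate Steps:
y(c, q) = (-15 + q)*(c + q)
1/y(-19, -27) = 1/((-27)**2 - 15*(-19) - 15*(-27) - 19*(-27)) = 1/(729 + 285 + 405 + 513) = 1/1932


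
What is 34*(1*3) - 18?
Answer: 84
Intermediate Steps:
34*(1*3) - 18 = 34*3 - 18 = 102 - 18 = 84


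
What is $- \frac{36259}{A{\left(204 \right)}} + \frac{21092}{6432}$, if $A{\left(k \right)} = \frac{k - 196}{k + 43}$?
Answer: $- \frac{450036325}{402} \approx -1.1195 \cdot 10^{6}$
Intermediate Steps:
$A{\left(k \right)} = \frac{-196 + k}{43 + k}$
$- \frac{36259}{A{\left(204 \right)}} + \frac{21092}{6432} = - \frac{36259}{\frac{1}{43 + 204} \left(-196 + 204\right)} + \frac{21092}{6432} = - \frac{36259}{\frac{1}{247} \cdot 8} + 21092 \cdot \frac{1}{6432} = - \frac{36259}{\frac{1}{247} \cdot 8} + \frac{5273}{1608} = - \frac{36259}{\frac{8}{247}} + \frac{5273}{1608} = \left(-36259\right) \frac{247}{8} + \frac{5273}{1608} = - \frac{8955973}{8} + \frac{5273}{1608} = - \frac{450036325}{402}$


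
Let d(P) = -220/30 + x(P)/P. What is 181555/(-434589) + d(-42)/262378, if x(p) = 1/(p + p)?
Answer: -56023728191713/134095272946992 ≈ -0.41779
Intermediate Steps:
x(p) = 1/(2*p)
d(P) = -22/3 + 1/(2*P²) (d(P) = -220/30 + (1/(2*P))/P = -220*1/30 + 1/(2*P²) = -22/3 + 1/(2*P²))
181555/(-434589) + d(-42)/262378 = 181555/(-434589) + (-22/3 + (½)/(-42)²)/262378 = 181555*(-1/434589) + (-22/3 + (½)*(1/1764))*(1/262378) = -181555/434589 + (-22/3 + 1/3528)*(1/262378) = -181555/434589 - 25871/3528*1/262378 = -181555/434589 - 25871/925669584 = -56023728191713/134095272946992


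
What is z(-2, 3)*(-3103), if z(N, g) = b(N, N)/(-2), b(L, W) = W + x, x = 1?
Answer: -3103/2 ≈ -1551.5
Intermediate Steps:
b(L, W) = 1 + W (b(L, W) = W + 1 = 1 + W)
z(N, g) = -1/2 - N/2 (z(N, g) = (1 + N)/(-2) = (1 + N)*(-1/2) = -1/2 - N/2)
z(-2, 3)*(-3103) = (-1/2 - 1/2*(-2))*(-3103) = (-1/2 + 1)*(-3103) = (1/2)*(-3103) = -3103/2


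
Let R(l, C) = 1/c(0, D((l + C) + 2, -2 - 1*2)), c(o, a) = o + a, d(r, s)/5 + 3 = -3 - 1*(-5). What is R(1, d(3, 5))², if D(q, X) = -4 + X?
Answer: 1/64 ≈ 0.015625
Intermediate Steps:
d(r, s) = -5 (d(r, s) = -15 + 5*(-3 - 1*(-5)) = -15 + 5*(-3 + 5) = -15 + 5*2 = -15 + 10 = -5)
c(o, a) = a + o
R(l, C) = -⅛ (R(l, C) = 1/((-4 + (-2 - 1*2)) + 0) = 1/((-4 + (-2 - 2)) + 0) = 1/((-4 - 4) + 0) = 1/(-8 + 0) = 1/(-8) = -⅛)
R(1, d(3, 5))² = (-⅛)² = 1/64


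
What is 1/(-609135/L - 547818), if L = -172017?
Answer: -57339/31411133257 ≈ -1.8254e-6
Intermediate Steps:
1/(-609135/L - 547818) = 1/(-609135/(-172017) - 547818) = 1/(-609135*(-1/172017) - 547818) = 1/(203045/57339 - 547818) = 1/(-31411133257/57339) = -57339/31411133257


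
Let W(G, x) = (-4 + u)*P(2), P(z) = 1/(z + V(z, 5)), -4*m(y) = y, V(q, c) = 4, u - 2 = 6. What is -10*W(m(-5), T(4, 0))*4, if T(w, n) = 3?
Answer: -80/3 ≈ -26.667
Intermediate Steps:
u = 8 (u = 2 + 6 = 8)
m(y) = -y/4
P(z) = 1/(4 + z) (P(z) = 1/(z + 4) = 1/(4 + z))
W(G, x) = ⅔ (W(G, x) = (-4 + 8)/(4 + 2) = 4/6 = 4*(⅙) = ⅔)
-10*W(m(-5), T(4, 0))*4 = -10*⅔*4 = -20/3*4 = -80/3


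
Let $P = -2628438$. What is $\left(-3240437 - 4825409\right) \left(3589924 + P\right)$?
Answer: $-7755198007156$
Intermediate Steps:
$\left(-3240437 - 4825409\right) \left(3589924 + P\right) = \left(-3240437 - 4825409\right) \left(3589924 - 2628438\right) = \left(-8065846\right) 961486 = -7755198007156$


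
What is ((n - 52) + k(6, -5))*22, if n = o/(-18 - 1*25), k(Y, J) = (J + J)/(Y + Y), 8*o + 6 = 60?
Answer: -300773/258 ≈ -1165.8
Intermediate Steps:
o = 27/4 (o = -¾ + (⅛)*60 = -¾ + 15/2 = 27/4 ≈ 6.7500)
k(Y, J) = J/Y (k(Y, J) = (2*J)/((2*Y)) = (2*J)*(1/(2*Y)) = J/Y)
n = -27/172 (n = 27/(4*(-18 - 1*25)) = 27/(4*(-18 - 25)) = (27/4)/(-43) = (27/4)*(-1/43) = -27/172 ≈ -0.15698)
((n - 52) + k(6, -5))*22 = ((-27/172 - 52) - 5/6)*22 = (-8971/172 - 5*⅙)*22 = (-8971/172 - ⅚)*22 = -27343/516*22 = -300773/258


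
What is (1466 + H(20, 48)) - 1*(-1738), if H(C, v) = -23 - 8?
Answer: 3173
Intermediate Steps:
H(C, v) = -31
(1466 + H(20, 48)) - 1*(-1738) = (1466 - 31) - 1*(-1738) = 1435 + 1738 = 3173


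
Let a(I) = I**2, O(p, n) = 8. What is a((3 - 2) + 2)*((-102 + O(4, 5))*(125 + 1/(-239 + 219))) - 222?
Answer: -1059297/10 ≈ -1.0593e+5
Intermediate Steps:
a((3 - 2) + 2)*((-102 + O(4, 5))*(125 + 1/(-239 + 219))) - 222 = ((3 - 2) + 2)**2*((-102 + 8)*(125 + 1/(-239 + 219))) - 222 = (1 + 2)**2*(-94*(125 + 1/(-20))) - 222 = 3**2*(-94*(125 - 1/20)) - 222 = 9*(-94*2499/20) - 222 = 9*(-117453/10) - 222 = -1057077/10 - 222 = -1059297/10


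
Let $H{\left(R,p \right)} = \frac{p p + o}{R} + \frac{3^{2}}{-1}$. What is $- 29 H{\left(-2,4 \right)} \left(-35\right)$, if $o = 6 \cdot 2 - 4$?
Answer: $-21315$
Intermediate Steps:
$o = 8$ ($o = 12 - 4 = 8$)
$H{\left(R,p \right)} = -9 + \frac{8 + p^{2}}{R}$ ($H{\left(R,p \right)} = \frac{p p + 8}{R} + \frac{3^{2}}{-1} = \frac{p^{2} + 8}{R} + 9 \left(-1\right) = \frac{8 + p^{2}}{R} - 9 = -9 + \frac{8 + p^{2}}{R}$)
$- 29 H{\left(-2,4 \right)} \left(-35\right) = - 29 \frac{8 + 4^{2} - -18}{-2} \left(-35\right) = - 29 \left(- \frac{8 + 16 + 18}{2}\right) \left(-35\right) = - 29 \left(\left(- \frac{1}{2}\right) 42\right) \left(-35\right) = \left(-29\right) \left(-21\right) \left(-35\right) = 609 \left(-35\right) = -21315$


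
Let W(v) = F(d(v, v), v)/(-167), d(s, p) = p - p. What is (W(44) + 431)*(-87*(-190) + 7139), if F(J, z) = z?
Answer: 1702582177/167 ≈ 1.0195e+7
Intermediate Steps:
d(s, p) = 0
W(v) = -v/167 (W(v) = v/(-167) = v*(-1/167) = -v/167)
(W(44) + 431)*(-87*(-190) + 7139) = (-1/167*44 + 431)*(-87*(-190) + 7139) = (-44/167 + 431)*(16530 + 7139) = (71933/167)*23669 = 1702582177/167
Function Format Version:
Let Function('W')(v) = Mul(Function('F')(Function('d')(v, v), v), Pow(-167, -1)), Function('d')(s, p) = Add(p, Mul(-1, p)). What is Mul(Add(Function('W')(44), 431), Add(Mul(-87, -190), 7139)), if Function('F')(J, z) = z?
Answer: Rational(1702582177, 167) ≈ 1.0195e+7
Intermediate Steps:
Function('d')(s, p) = 0
Function('W')(v) = Mul(Rational(-1, 167), v) (Function('W')(v) = Mul(v, Pow(-167, -1)) = Mul(v, Rational(-1, 167)) = Mul(Rational(-1, 167), v))
Mul(Add(Function('W')(44), 431), Add(Mul(-87, -190), 7139)) = Mul(Add(Mul(Rational(-1, 167), 44), 431), Add(Mul(-87, -190), 7139)) = Mul(Add(Rational(-44, 167), 431), Add(16530, 7139)) = Mul(Rational(71933, 167), 23669) = Rational(1702582177, 167)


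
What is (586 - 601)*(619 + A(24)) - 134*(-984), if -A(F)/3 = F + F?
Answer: 124731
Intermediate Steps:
A(F) = -6*F (A(F) = -3*(F + F) = -6*F)
(586 - 601)*(619 + A(24)) - 134*(-984) = (586 - 601)*(619 - 6*24) - 134*(-984) = -15*(619 - 144) + 131856 = -15*475 + 131856 = -7125 + 131856 = 124731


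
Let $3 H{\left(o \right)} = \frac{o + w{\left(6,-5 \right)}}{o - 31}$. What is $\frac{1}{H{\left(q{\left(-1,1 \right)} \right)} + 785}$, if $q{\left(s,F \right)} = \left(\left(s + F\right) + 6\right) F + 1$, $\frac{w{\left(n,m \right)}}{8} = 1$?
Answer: $\frac{24}{18835} \approx 0.0012742$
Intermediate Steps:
$w{\left(n,m \right)} = 8$ ($w{\left(n,m \right)} = 8 \cdot 1 = 8$)
$q{\left(s,F \right)} = 1 + F \left(6 + F + s\right)$ ($q{\left(s,F \right)} = \left(\left(F + s\right) + 6\right) F + 1 = \left(6 + F + s\right) F + 1 = F \left(6 + F + s\right) + 1 = 1 + F \left(6 + F + s\right)$)
$H{\left(o \right)} = \frac{8 + o}{3 \left(-31 + o\right)}$ ($H{\left(o \right)} = \frac{\left(o + 8\right) \frac{1}{o - 31}}{3} = \frac{\left(8 + o\right) \frac{1}{-31 + o}}{3} = \frac{\frac{1}{-31 + o} \left(8 + o\right)}{3} = \frac{8 + o}{3 \left(-31 + o\right)}$)
$\frac{1}{H{\left(q{\left(-1,1 \right)} \right)} + 785} = \frac{1}{\frac{8 + \left(1 + 1^{2} + 6 \cdot 1 + 1 \left(-1\right)\right)}{3 \left(-31 + \left(1 + 1^{2} + 6 \cdot 1 + 1 \left(-1\right)\right)\right)} + 785} = \frac{1}{\frac{8 + \left(1 + 1 + 6 - 1\right)}{3 \left(-31 + \left(1 + 1 + 6 - 1\right)\right)} + 785} = \frac{1}{\frac{8 + 7}{3 \left(-31 + 7\right)} + 785} = \frac{1}{\frac{1}{3} \frac{1}{-24} \cdot 15 + 785} = \frac{1}{\frac{1}{3} \left(- \frac{1}{24}\right) 15 + 785} = \frac{1}{- \frac{5}{24} + 785} = \frac{1}{\frac{18835}{24}} = \frac{24}{18835}$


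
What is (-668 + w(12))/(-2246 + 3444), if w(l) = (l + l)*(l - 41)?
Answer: -682/599 ≈ -1.1386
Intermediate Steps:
w(l) = 2*l*(-41 + l) (w(l) = (2*l)*(-41 + l) = 2*l*(-41 + l))
(-668 + w(12))/(-2246 + 3444) = (-668 + 2*12*(-41 + 12))/(-2246 + 3444) = (-668 + 2*12*(-29))/1198 = (-668 - 696)*(1/1198) = -1364*1/1198 = -682/599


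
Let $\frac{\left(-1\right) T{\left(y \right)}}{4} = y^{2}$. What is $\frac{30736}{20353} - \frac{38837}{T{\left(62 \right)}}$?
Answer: $\frac{1263046197}{312947728} \approx 4.036$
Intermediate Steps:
$T{\left(y \right)} = - 4 y^{2}$
$\frac{30736}{20353} - \frac{38837}{T{\left(62 \right)}} = \frac{30736}{20353} - \frac{38837}{\left(-4\right) 62^{2}} = 30736 \cdot \frac{1}{20353} - \frac{38837}{\left(-4\right) 3844} = \frac{30736}{20353} - \frac{38837}{-15376} = \frac{30736}{20353} - - \frac{38837}{15376} = \frac{30736}{20353} + \frac{38837}{15376} = \frac{1263046197}{312947728}$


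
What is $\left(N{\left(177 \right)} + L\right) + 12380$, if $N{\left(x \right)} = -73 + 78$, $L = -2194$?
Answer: $10191$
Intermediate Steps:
$N{\left(x \right)} = 5$
$\left(N{\left(177 \right)} + L\right) + 12380 = \left(5 - 2194\right) + 12380 = -2189 + 12380 = 10191$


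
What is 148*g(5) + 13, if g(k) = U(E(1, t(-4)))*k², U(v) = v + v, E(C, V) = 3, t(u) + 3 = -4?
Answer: 22213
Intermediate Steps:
t(u) = -7 (t(u) = -3 - 4 = -7)
U(v) = 2*v
g(k) = 6*k² (g(k) = (2*3)*k² = 6*k²)
148*g(5) + 13 = 148*(6*5²) + 13 = 148*(6*25) + 13 = 148*150 + 13 = 22200 + 13 = 22213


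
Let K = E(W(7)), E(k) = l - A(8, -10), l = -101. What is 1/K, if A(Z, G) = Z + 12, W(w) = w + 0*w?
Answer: -1/121 ≈ -0.0082645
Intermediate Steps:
W(w) = w (W(w) = w + 0 = w)
A(Z, G) = 12 + Z
E(k) = -121 (E(k) = -101 - (12 + 8) = -101 - 1*20 = -101 - 20 = -121)
K = -121
1/K = 1/(-121) = -1/121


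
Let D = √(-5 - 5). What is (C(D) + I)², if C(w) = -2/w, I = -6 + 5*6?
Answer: (120 + I*√10)²/25 ≈ 575.6 + 30.358*I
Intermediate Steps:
D = I*√10 (D = √(-10) = I*√10 ≈ 3.1623*I)
I = 24 (I = -6 + 30 = 24)
(C(D) + I)² = (-2*(-I*√10/10) + 24)² = (-(-1)*I*√10/5 + 24)² = (I*√10/5 + 24)² = (24 + I*√10/5)²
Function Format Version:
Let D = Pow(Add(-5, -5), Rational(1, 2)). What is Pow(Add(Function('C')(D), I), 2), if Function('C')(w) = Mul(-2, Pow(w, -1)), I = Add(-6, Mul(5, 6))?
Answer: Mul(Rational(1, 25), Pow(Add(120, Mul(I, Pow(10, Rational(1, 2)))), 2)) ≈ Add(575.60, Mul(30.358, I))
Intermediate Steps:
D = Mul(I, Pow(10, Rational(1, 2))) (D = Pow(-10, Rational(1, 2)) = Mul(I, Pow(10, Rational(1, 2))) ≈ Mul(3.1623, I))
I = 24 (I = Add(-6, 30) = 24)
Pow(Add(Function('C')(D), I), 2) = Pow(Add(Mul(-2, Pow(Mul(I, Pow(10, Rational(1, 2))), -1)), 24), 2) = Pow(Add(Mul(-2, Mul(Rational(-1, 10), I, Pow(10, Rational(1, 2)))), 24), 2) = Pow(Add(Mul(Rational(1, 5), I, Pow(10, Rational(1, 2))), 24), 2) = Pow(Add(24, Mul(Rational(1, 5), I, Pow(10, Rational(1, 2)))), 2)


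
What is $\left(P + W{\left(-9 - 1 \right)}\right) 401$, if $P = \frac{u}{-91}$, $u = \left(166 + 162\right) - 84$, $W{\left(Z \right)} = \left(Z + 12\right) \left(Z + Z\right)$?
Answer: $- \frac{1557484}{91} \approx -17115.0$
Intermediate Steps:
$W{\left(Z \right)} = 2 Z \left(12 + Z\right)$ ($W{\left(Z \right)} = \left(12 + Z\right) 2 Z = 2 Z \left(12 + Z\right)$)
$u = 244$ ($u = 328 - 84 = 244$)
$P = - \frac{244}{91}$ ($P = \frac{244}{-91} = 244 \left(- \frac{1}{91}\right) = - \frac{244}{91} \approx -2.6813$)
$\left(P + W{\left(-9 - 1 \right)}\right) 401 = \left(- \frac{244}{91} + 2 \left(-9 - 1\right) \left(12 - 10\right)\right) 401 = \left(- \frac{244}{91} + 2 \left(-10\right) \left(12 - 10\right)\right) 401 = \left(- \frac{244}{91} + 2 \left(-10\right) 2\right) 401 = \left(- \frac{244}{91} - 40\right) 401 = \left(- \frac{3884}{91}\right) 401 = - \frac{1557484}{91}$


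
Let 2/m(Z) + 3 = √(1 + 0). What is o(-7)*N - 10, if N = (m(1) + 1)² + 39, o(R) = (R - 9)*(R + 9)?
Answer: -1258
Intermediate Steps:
m(Z) = -1 (m(Z) = 2/(-3 + √(1 + 0)) = 2/(-3 + √1) = 2/(-3 + 1) = 2/(-2) = 2*(-½) = -1)
o(R) = (-9 + R)*(9 + R)
N = 39 (N = (-1 + 1)² + 39 = 0² + 39 = 0 + 39 = 39)
o(-7)*N - 10 = (-81 + (-7)²)*39 - 10 = (-81 + 49)*39 - 10 = -32*39 - 10 = -1248 - 10 = -1258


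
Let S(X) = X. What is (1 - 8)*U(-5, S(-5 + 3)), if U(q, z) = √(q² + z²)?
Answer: -7*√29 ≈ -37.696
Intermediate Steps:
(1 - 8)*U(-5, S(-5 + 3)) = (1 - 8)*√((-5)² + (-5 + 3)²) = -7*√(25 + (-2)²) = -7*√(25 + 4) = -7*√29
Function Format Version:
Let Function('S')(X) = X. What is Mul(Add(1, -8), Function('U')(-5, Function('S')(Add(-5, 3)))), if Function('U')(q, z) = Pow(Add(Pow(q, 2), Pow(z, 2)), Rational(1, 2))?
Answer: Mul(-7, Pow(29, Rational(1, 2))) ≈ -37.696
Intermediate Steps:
Mul(Add(1, -8), Function('U')(-5, Function('S')(Add(-5, 3)))) = Mul(Add(1, -8), Pow(Add(Pow(-5, 2), Pow(Add(-5, 3), 2)), Rational(1, 2))) = Mul(-7, Pow(Add(25, Pow(-2, 2)), Rational(1, 2))) = Mul(-7, Pow(Add(25, 4), Rational(1, 2))) = Mul(-7, Pow(29, Rational(1, 2)))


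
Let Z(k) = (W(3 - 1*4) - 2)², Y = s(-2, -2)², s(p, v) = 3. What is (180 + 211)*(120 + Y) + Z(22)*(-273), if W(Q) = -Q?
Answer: 50166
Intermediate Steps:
Y = 9 (Y = 3² = 9)
Z(k) = 1 (Z(k) = (-(3 - 1*4) - 2)² = (-(3 - 4) - 2)² = (-1*(-1) - 2)² = (1 - 2)² = (-1)² = 1)
(180 + 211)*(120 + Y) + Z(22)*(-273) = (180 + 211)*(120 + 9) + 1*(-273) = 391*129 - 273 = 50439 - 273 = 50166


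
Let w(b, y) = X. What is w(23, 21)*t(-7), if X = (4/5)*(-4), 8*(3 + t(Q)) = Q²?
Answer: -10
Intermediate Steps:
t(Q) = -3 + Q²/8
X = -16/5 (X = (4*(⅕))*(-4) = (⅘)*(-4) = -16/5 ≈ -3.2000)
w(b, y) = -16/5
w(23, 21)*t(-7) = -16*(-3 + (⅛)*(-7)²)/5 = -16*(-3 + (⅛)*49)/5 = -16*(-3 + 49/8)/5 = -16/5*25/8 = -10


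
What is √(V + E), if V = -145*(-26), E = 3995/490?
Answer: √740518/14 ≈ 61.467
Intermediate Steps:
E = 799/98 (E = 3995*(1/490) = 799/98 ≈ 8.1531)
V = 3770
√(V + E) = √(3770 + 799/98) = √(370259/98) = √740518/14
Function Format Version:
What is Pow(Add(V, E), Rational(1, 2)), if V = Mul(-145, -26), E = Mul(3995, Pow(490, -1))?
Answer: Mul(Rational(1, 14), Pow(740518, Rational(1, 2))) ≈ 61.467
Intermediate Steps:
E = Rational(799, 98) (E = Mul(3995, Rational(1, 490)) = Rational(799, 98) ≈ 8.1531)
V = 3770
Pow(Add(V, E), Rational(1, 2)) = Pow(Add(3770, Rational(799, 98)), Rational(1, 2)) = Pow(Rational(370259, 98), Rational(1, 2)) = Mul(Rational(1, 14), Pow(740518, Rational(1, 2)))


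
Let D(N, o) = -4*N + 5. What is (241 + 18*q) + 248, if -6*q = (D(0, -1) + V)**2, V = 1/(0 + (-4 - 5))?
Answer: 11267/27 ≈ 417.30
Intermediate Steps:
D(N, o) = 5 - 4*N
V = -1/9 (V = 1/(0 - 9) = 1/(-9) = -1/9 ≈ -0.11111)
q = -968/243 (q = -((5 - 4*0) - 1/9)**2/6 = -((5 + 0) - 1/9)**2/6 = -(5 - 1/9)**2/6 = -(44/9)**2/6 = -1/6*1936/81 = -968/243 ≈ -3.9835)
(241 + 18*q) + 248 = (241 + 18*(-968/243)) + 248 = (241 - 1936/27) + 248 = 4571/27 + 248 = 11267/27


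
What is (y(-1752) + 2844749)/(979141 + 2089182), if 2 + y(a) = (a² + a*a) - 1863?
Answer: 8981892/3068323 ≈ 2.9273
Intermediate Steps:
y(a) = -1865 + 2*a² (y(a) = -2 + ((a² + a*a) - 1863) = -2 + ((a² + a²) - 1863) = -2 + (2*a² - 1863) = -2 + (-1863 + 2*a²) = -1865 + 2*a²)
(y(-1752) + 2844749)/(979141 + 2089182) = ((-1865 + 2*(-1752)²) + 2844749)/(979141 + 2089182) = ((-1865 + 2*3069504) + 2844749)/3068323 = ((-1865 + 6139008) + 2844749)*(1/3068323) = (6137143 + 2844749)*(1/3068323) = 8981892*(1/3068323) = 8981892/3068323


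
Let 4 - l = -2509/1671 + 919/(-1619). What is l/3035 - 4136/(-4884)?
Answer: 257877179362/303797165955 ≈ 0.84885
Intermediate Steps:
l = 16419116/2705349 (l = 4 - (-2509/1671 + 919/(-1619)) = 4 - (-2509*1/1671 + 919*(-1/1619)) = 4 - (-2509/1671 - 919/1619) = 4 - 1*(-5597720/2705349) = 4 + 5597720/2705349 = 16419116/2705349 ≈ 6.0691)
l/3035 - 4136/(-4884) = (16419116/2705349)/3035 - 4136/(-4884) = (16419116/2705349)*(1/3035) - 4136*(-1/4884) = 16419116/8210734215 + 94/111 = 257877179362/303797165955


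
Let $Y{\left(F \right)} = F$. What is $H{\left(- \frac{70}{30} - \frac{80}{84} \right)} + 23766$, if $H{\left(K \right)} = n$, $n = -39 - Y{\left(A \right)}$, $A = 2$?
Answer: $23725$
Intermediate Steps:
$n = -41$ ($n = -39 - 2 = -41$)
$H{\left(K \right)} = -41$
$H{\left(- \frac{70}{30} - \frac{80}{84} \right)} + 23766 = -41 + 23766 = 23725$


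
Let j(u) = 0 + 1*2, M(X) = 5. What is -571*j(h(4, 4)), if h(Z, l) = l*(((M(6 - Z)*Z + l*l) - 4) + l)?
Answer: -1142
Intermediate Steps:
h(Z, l) = l*(-4 + l + l² + 5*Z) (h(Z, l) = l*(((5*Z + l*l) - 4) + l) = l*(((5*Z + l²) - 4) + l) = l*(((l² + 5*Z) - 4) + l) = l*((-4 + l² + 5*Z) + l) = l*(-4 + l + l² + 5*Z))
j(u) = 2 (j(u) = 0 + 2 = 2)
-571*j(h(4, 4)) = -571*2 = -1142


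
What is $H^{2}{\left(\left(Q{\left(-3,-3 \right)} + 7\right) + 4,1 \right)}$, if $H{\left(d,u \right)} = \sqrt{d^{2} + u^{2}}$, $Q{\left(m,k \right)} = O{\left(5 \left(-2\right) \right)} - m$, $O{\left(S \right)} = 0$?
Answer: $197$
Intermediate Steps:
$Q{\left(m,k \right)} = - m$ ($Q{\left(m,k \right)} = 0 - m = - m$)
$H^{2}{\left(\left(Q{\left(-3,-3 \right)} + 7\right) + 4,1 \right)} = \left(\sqrt{\left(\left(\left(-1\right) \left(-3\right) + 7\right) + 4\right)^{2} + 1^{2}}\right)^{2} = \left(\sqrt{\left(\left(3 + 7\right) + 4\right)^{2} + 1}\right)^{2} = \left(\sqrt{\left(10 + 4\right)^{2} + 1}\right)^{2} = \left(\sqrt{14^{2} + 1}\right)^{2} = \left(\sqrt{196 + 1}\right)^{2} = \left(\sqrt{197}\right)^{2} = 197$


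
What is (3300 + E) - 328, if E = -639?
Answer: 2333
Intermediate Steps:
(3300 + E) - 328 = (3300 - 639) - 328 = 2661 - 328 = 2333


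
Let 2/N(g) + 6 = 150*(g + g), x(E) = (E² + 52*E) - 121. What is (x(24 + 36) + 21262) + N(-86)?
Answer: 359490482/12903 ≈ 27861.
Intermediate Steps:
x(E) = -121 + E² + 52*E
N(g) = 2/(-6 + 300*g) (N(g) = 2/(-6 + 150*(g + g)) = 2/(-6 + 150*(2*g)) = 2/(-6 + 300*g))
(x(24 + 36) + 21262) + N(-86) = ((-121 + (24 + 36)² + 52*(24 + 36)) + 21262) + 1/(3*(-1 + 50*(-86))) = ((-121 + 60² + 52*60) + 21262) + 1/(3*(-1 - 4300)) = ((-121 + 3600 + 3120) + 21262) + (⅓)/(-4301) = (6599 + 21262) + (⅓)*(-1/4301) = 27861 - 1/12903 = 359490482/12903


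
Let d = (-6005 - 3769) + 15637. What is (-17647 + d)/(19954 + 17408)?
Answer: -1964/6227 ≈ -0.31540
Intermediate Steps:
d = 5863 (d = -9774 + 15637 = 5863)
(-17647 + d)/(19954 + 17408) = (-17647 + 5863)/(19954 + 17408) = -11784/37362 = -11784*1/37362 = -1964/6227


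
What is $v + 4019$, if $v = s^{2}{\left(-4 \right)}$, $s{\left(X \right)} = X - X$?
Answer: $4019$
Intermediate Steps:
$s{\left(X \right)} = 0$
$v = 0$ ($v = 0^{2} = 0$)
$v + 4019 = 0 + 4019 = 4019$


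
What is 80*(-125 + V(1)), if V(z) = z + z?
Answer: -9840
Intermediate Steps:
V(z) = 2*z
80*(-125 + V(1)) = 80*(-125 + 2*1) = 80*(-125 + 2) = 80*(-123) = -9840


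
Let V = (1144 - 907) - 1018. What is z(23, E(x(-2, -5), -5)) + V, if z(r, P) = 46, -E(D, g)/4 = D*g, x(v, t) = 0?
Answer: -735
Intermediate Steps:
E(D, g) = -4*D*g
V = -781 (V = 237 - 1018 = -781)
z(23, E(x(-2, -5), -5)) + V = 46 - 781 = -735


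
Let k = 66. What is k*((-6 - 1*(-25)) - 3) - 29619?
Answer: -28563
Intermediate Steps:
k*((-6 - 1*(-25)) - 3) - 29619 = 66*((-6 - 1*(-25)) - 3) - 29619 = 66*((-6 + 25) - 3) - 29619 = 66*(19 - 3) - 29619 = 66*16 - 29619 = 1056 - 29619 = -28563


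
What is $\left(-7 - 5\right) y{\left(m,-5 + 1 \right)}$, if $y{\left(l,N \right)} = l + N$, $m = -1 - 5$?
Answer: $120$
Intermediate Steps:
$m = -6$ ($m = -1 - 5 = -6$)
$y{\left(l,N \right)} = N + l$
$\left(-7 - 5\right) y{\left(m,-5 + 1 \right)} = \left(-7 - 5\right) \left(\left(-5 + 1\right) - 6\right) = \left(-7 - 5\right) \left(-4 - 6\right) = \left(-12\right) \left(-10\right) = 120$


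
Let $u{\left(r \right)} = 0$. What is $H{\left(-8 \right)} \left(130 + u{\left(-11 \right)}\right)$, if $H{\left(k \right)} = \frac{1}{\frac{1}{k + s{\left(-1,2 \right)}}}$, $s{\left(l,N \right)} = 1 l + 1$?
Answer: $-1040$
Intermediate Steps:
$s{\left(l,N \right)} = 1 + l$ ($s{\left(l,N \right)} = l + 1 = 1 + l$)
$H{\left(k \right)} = k$ ($H{\left(k \right)} = \frac{1}{\frac{1}{k + \left(1 - 1\right)}} = \frac{1}{\frac{1}{k + 0}} = \frac{1}{\frac{1}{k}} = k$)
$H{\left(-8 \right)} \left(130 + u{\left(-11 \right)}\right) = - 8 \left(130 + 0\right) = \left(-8\right) 130 = -1040$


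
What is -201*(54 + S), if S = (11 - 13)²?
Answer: -11658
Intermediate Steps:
S = 4 (S = (-2)² = 4)
-201*(54 + S) = -201*(54 + 4) = -201*58 = -11658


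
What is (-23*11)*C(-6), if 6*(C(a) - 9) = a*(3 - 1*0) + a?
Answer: -1265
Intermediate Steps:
C(a) = 9 + 2*a/3 (C(a) = 9 + (a*(3 - 1*0) + a)/6 = 9 + (a*(3 + 0) + a)/6 = 9 + (a*3 + a)/6 = 9 + (3*a + a)/6 = 9 + (4*a)/6 = 9 + 2*a/3)
(-23*11)*C(-6) = (-23*11)*(9 + (⅔)*(-6)) = -253*(9 - 4) = -253*5 = -1265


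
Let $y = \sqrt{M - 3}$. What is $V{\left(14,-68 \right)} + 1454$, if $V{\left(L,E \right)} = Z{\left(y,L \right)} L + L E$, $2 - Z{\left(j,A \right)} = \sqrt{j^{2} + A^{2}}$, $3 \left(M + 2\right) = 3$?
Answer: $530 - 112 \sqrt{3} \approx 336.01$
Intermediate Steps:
$M = -1$ ($M = -2 + \frac{1}{3} \cdot 3 = -2 + 1 = -1$)
$y = 2 i$ ($y = \sqrt{-1 - 3} = \sqrt{-4} = 2 i \approx 2.0 i$)
$Z{\left(j,A \right)} = 2 - \sqrt{A^{2} + j^{2}}$ ($Z{\left(j,A \right)} = 2 - \sqrt{j^{2} + A^{2}} = 2 - \sqrt{A^{2} + j^{2}}$)
$V{\left(L,E \right)} = E L + L \left(2 - \sqrt{-4 + L^{2}}\right)$ ($V{\left(L,E \right)} = \left(2 - \sqrt{L^{2} + \left(2 i\right)^{2}}\right) L + L E = \left(2 - \sqrt{L^{2} - 4}\right) L + E L = \left(2 - \sqrt{-4 + L^{2}}\right) L + E L = L \left(2 - \sqrt{-4 + L^{2}}\right) + E L = E L + L \left(2 - \sqrt{-4 + L^{2}}\right)$)
$V{\left(14,-68 \right)} + 1454 = 14 \left(2 - 68 - \sqrt{-4 + 14^{2}}\right) + 1454 = 14 \left(2 - 68 - \sqrt{-4 + 196}\right) + 1454 = 14 \left(2 - 68 - \sqrt{192}\right) + 1454 = 14 \left(2 - 68 - 8 \sqrt{3}\right) + 1454 = 14 \left(-66 - 8 \sqrt{3}\right) + 1454 = \left(-924 - 112 \sqrt{3}\right) + 1454 = 530 - 112 \sqrt{3}$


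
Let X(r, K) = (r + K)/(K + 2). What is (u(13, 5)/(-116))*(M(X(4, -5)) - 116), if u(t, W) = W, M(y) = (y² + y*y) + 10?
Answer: 1190/261 ≈ 4.5594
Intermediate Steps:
X(r, K) = (K + r)/(2 + K)
M(y) = 10 + 2*y² (M(y) = (y² + y²) + 10 = 2*y² + 10 = 10 + 2*y²)
(u(13, 5)/(-116))*(M(X(4, -5)) - 116) = (5/(-116))*((10 + 2*((-5 + 4)/(2 - 5))²) - 116) = (5*(-1/116))*((10 + 2*(-1/(-3))²) - 116) = -5*((10 + 2*(-⅓*(-1))²) - 116)/116 = -5*((10 + 2*(⅓)²) - 116)/116 = -5*((10 + 2*(⅑)) - 116)/116 = -5*((10 + 2/9) - 116)/116 = -5*(92/9 - 116)/116 = -5/116*(-952/9) = 1190/261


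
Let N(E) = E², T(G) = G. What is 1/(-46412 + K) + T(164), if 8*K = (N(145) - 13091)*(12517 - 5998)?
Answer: 4210736904/25675225 ≈ 164.00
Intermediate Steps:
K = 25860873/4 (K = ((145² - 13091)*(12517 - 5998))/8 = ((21025 - 13091)*6519)/8 = (7934*6519)/8 = (⅛)*51721746 = 25860873/4 ≈ 6.4652e+6)
1/(-46412 + K) + T(164) = 1/(-46412 + 25860873/4) + 164 = 1/(25675225/4) + 164 = 4/25675225 + 164 = 4210736904/25675225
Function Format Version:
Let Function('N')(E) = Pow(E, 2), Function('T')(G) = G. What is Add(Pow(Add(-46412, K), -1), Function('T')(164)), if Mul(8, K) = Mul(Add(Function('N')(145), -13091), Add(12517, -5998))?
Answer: Rational(4210736904, 25675225) ≈ 164.00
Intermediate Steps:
K = Rational(25860873, 4) (K = Mul(Rational(1, 8), Mul(Add(Pow(145, 2), -13091), Add(12517, -5998))) = Mul(Rational(1, 8), Mul(Add(21025, -13091), 6519)) = Mul(Rational(1, 8), Mul(7934, 6519)) = Mul(Rational(1, 8), 51721746) = Rational(25860873, 4) ≈ 6.4652e+6)
Add(Pow(Add(-46412, K), -1), Function('T')(164)) = Add(Pow(Add(-46412, Rational(25860873, 4)), -1), 164) = Add(Pow(Rational(25675225, 4), -1), 164) = Add(Rational(4, 25675225), 164) = Rational(4210736904, 25675225)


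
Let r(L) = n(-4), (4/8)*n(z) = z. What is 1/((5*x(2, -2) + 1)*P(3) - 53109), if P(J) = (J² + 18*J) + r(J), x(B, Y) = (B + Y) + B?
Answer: -1/52504 ≈ -1.9046e-5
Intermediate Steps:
n(z) = 2*z
r(L) = -8 (r(L) = 2*(-4) = -8)
x(B, Y) = Y + 2*B
P(J) = -8 + J² + 18*J (P(J) = (J² + 18*J) - 8 = -8 + J² + 18*J)
1/((5*x(2, -2) + 1)*P(3) - 53109) = 1/((5*(-2 + 2*2) + 1)*(-8 + 3² + 18*3) - 53109) = 1/((5*(-2 + 4) + 1)*(-8 + 9 + 54) - 53109) = 1/((5*2 + 1)*55 - 53109) = 1/((10 + 1)*55 - 53109) = 1/(11*55 - 53109) = 1/(605 - 53109) = 1/(-52504) = -1/52504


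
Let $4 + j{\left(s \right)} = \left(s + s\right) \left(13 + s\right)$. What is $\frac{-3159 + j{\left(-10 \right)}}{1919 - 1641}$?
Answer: $- \frac{3223}{278} \approx -11.594$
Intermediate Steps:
$j{\left(s \right)} = -4 + 2 s \left(13 + s\right)$ ($j{\left(s \right)} = -4 + \left(s + s\right) \left(13 + s\right) = -4 + 2 s \left(13 + s\right)$)
$\frac{-3159 + j{\left(-10 \right)}}{1919 - 1641} = \frac{-3159 + \left(-4 + 2 \left(-10\right)^{2} + 26 \left(-10\right)\right)}{1919 - 1641} = \frac{-3159 - 64}{278} = \left(-3159 - 64\right) \frac{1}{278} = \left(-3223\right) \frac{1}{278} = - \frac{3223}{278}$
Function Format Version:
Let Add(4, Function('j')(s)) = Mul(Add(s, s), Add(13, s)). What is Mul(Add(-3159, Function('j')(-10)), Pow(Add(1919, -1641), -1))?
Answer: Rational(-3223, 278) ≈ -11.594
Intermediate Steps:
Function('j')(s) = Add(-4, Mul(2, s, Add(13, s))) (Function('j')(s) = Add(-4, Mul(Add(s, s), Add(13, s))) = Add(-4, Mul(Mul(2, s), Add(13, s))) = Add(-4, Mul(2, s, Add(13, s))))
Mul(Add(-3159, Function('j')(-10)), Pow(Add(1919, -1641), -1)) = Mul(Add(-3159, Add(-4, Mul(2, Pow(-10, 2)), Mul(26, -10))), Pow(Add(1919, -1641), -1)) = Mul(Add(-3159, Add(-4, Mul(2, 100), -260)), Pow(278, -1)) = Mul(Add(-3159, Add(-4, 200, -260)), Rational(1, 278)) = Mul(Add(-3159, -64), Rational(1, 278)) = Mul(-3223, Rational(1, 278)) = Rational(-3223, 278)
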